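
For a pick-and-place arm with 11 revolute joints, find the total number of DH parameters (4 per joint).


Given: 11 joints, 4 DH parameters per joint (d, theta, a, alpha)
Total DH parameters = number_of_joints * 4
Total = 11 * 4
Total = 44

44


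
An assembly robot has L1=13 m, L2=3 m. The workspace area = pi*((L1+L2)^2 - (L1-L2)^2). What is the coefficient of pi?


Given: L1 = 13, L2 = 3
(L1+L2)^2 = (16)^2 = 256
(L1-L2)^2 = (10)^2 = 100
Difference = 256 - 100 = 156
This equals 4*L1*L2 = 4*13*3 = 156
Workspace area = 156*pi

156


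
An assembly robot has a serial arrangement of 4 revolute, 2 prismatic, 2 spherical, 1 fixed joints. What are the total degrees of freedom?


Given: serial robot with 4 revolute, 2 prismatic, 2 spherical, 1 fixed joints
DOF contribution per joint type: revolute=1, prismatic=1, spherical=3, fixed=0
DOF = 4*1 + 2*1 + 2*3 + 1*0
DOF = 12

12


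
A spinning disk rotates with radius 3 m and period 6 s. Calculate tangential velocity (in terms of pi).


Given: radius r = 3 m, period T = 6 s
Using v = 2*pi*r / T
v = 2*pi*3 / 6
v = 6*pi / 6
v = 1*pi m/s

1*pi m/s


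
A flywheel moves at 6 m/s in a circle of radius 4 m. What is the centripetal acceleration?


Given: v = 6 m/s, r = 4 m
Using a_c = v^2 / r
a_c = 6^2 / 4
a_c = 36 / 4
a_c = 9 m/s^2

9 m/s^2


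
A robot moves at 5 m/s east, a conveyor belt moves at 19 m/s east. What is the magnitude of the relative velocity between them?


Given: v_A = 5 m/s east, v_B = 19 m/s east
Both move in the same direction; relative speed = |v_A - v_B|
|5 - 19| = |-14|
= 14 m/s

14 m/s


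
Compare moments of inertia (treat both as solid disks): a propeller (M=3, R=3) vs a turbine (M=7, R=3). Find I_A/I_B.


Given: M1=3 kg, R1=3 m, M2=7 kg, R2=3 m
For a disk: I = (1/2)*M*R^2, so I_A/I_B = (M1*R1^2)/(M2*R2^2)
M1*R1^2 = 3*9 = 27
M2*R2^2 = 7*9 = 63
I_A/I_B = 27/63 = 3/7

3/7


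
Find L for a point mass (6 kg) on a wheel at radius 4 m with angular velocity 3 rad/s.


Given: m = 6 kg, r = 4 m, omega = 3 rad/s
For a point mass: I = m*r^2
I = 6*4^2 = 6*16 = 96
L = I*omega = 96*3
L = 288 kg*m^2/s

288 kg*m^2/s


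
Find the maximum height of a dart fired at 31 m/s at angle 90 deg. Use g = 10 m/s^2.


Given: v0 = 31 m/s, theta = 90 deg, g = 10 m/s^2
sin^2(90) = 1
Using H = v0^2 * sin^2(theta) / (2*g)
H = 31^2 * 1 / (2*10)
H = 961 * 1 / 20
H = 961 / 20
H = 961/20 m

961/20 m


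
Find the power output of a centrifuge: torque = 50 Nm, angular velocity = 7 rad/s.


Given: tau = 50 Nm, omega = 7 rad/s
Using P = tau * omega
P = 50 * 7
P = 350 W

350 W


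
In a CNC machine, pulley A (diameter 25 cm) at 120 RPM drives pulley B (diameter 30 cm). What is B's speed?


Given: D1 = 25 cm, w1 = 120 RPM, D2 = 30 cm
Using D1*w1 = D2*w2
w2 = D1*w1 / D2
w2 = 25*120 / 30
w2 = 3000 / 30
w2 = 100 RPM

100 RPM


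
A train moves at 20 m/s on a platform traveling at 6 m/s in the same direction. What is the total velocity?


Given: object velocity = 20 m/s, platform velocity = 6 m/s (same direction)
Using classical velocity addition: v_total = v_object + v_platform
v_total = 20 + 6
v_total = 26 m/s

26 m/s


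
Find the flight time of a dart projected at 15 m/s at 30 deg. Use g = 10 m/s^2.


Given: v0 = 15 m/s, theta = 30 deg, g = 10 m/s^2
sin(30) = 1/2
Using T = 2*v0*sin(theta) / g
T = 2*15*1/2 / 10
T = 15 / 10
T = 3/2 s

3/2 s


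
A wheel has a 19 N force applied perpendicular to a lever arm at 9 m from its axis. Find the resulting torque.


Given: F = 19 N, r = 9 m, angle = 90 deg (perpendicular)
Using tau = F * r * sin(90)
sin(90) = 1
tau = 19 * 9 * 1
tau = 171 Nm

171 Nm


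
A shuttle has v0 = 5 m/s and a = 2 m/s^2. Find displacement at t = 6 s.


Given: v0 = 5 m/s, a = 2 m/s^2, t = 6 s
Using s = v0*t + (1/2)*a*t^2
s = 5*6 + (1/2)*2*6^2
s = 30 + (1/2)*72
s = 30 + 36
s = 66

66 m


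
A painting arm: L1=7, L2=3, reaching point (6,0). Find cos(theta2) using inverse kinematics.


Given: L1 = 7, L2 = 3, target (x, y) = (6, 0)
Using cos(theta2) = (x^2 + y^2 - L1^2 - L2^2) / (2*L1*L2)
x^2 + y^2 = 6^2 + 0 = 36
L1^2 + L2^2 = 49 + 9 = 58
Numerator = 36 - 58 = -22
Denominator = 2*7*3 = 42
cos(theta2) = -22/42 = -11/21

-11/21


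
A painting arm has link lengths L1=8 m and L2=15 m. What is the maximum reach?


Given: L1 = 8 m, L2 = 15 m
For a 2-link planar arm, max reach = L1 + L2 (fully extended)
Max reach = 8 + 15
Max reach = 23 m

23 m


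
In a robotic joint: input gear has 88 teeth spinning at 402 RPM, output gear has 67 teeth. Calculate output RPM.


Given: N1 = 88 teeth, w1 = 402 RPM, N2 = 67 teeth
Using N1*w1 = N2*w2
w2 = N1*w1 / N2
w2 = 88*402 / 67
w2 = 35376 / 67
w2 = 528 RPM

528 RPM


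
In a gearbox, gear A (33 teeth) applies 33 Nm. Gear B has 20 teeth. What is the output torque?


Given: N1 = 33, N2 = 20, T1 = 33 Nm
Using T2/T1 = N2/N1
T2 = T1 * N2 / N1
T2 = 33 * 20 / 33
T2 = 660 / 33
T2 = 20 Nm

20 Nm


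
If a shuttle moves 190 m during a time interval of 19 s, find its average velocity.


Given: distance d = 190 m, time t = 19 s
Using v = d / t
v = 190 / 19
v = 10 m/s

10 m/s


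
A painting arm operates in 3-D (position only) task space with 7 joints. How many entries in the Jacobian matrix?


Given: task space dimension = 3, joints = 7
Jacobian is a 3 x 7 matrix
Total entries = rows * columns
Total = 3 * 7
Total = 21

21


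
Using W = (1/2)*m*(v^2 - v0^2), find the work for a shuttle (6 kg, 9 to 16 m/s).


Given: m = 6 kg, v0 = 9 m/s, v = 16 m/s
Using W = (1/2)*m*(v^2 - v0^2)
v^2 = 16^2 = 256
v0^2 = 9^2 = 81
v^2 - v0^2 = 256 - 81 = 175
W = (1/2)*6*175 = 525 J

525 J


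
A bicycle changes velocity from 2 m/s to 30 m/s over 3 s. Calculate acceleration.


Given: initial velocity v0 = 2 m/s, final velocity v = 30 m/s, time t = 3 s
Using a = (v - v0) / t
a = (30 - 2) / 3
a = 28 / 3
a = 28/3 m/s^2

28/3 m/s^2


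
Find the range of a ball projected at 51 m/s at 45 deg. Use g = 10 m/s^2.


Given: v0 = 51 m/s, theta = 45 deg, g = 10 m/s^2
sin(2*45) = sin(90) = 1
Using R = v0^2 * sin(2*theta) / g
R = 51^2 * 1 / 10
R = 2601 / 10
R = 2601/10 m

2601/10 m


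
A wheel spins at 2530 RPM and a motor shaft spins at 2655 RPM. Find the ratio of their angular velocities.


Given: RPM_A = 2530, RPM_B = 2655
omega = 2*pi*RPM/60, so omega_A/omega_B = RPM_A / RPM_B
omega_A/omega_B = 2530 / 2655
omega_A/omega_B = 506/531

506/531


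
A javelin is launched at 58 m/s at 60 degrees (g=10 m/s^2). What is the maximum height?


Given: v0 = 58 m/s, theta = 60 deg, g = 10 m/s^2
sin^2(60) = 3/4
Using H = v0^2 * sin^2(theta) / (2*g)
H = 58^2 * 3/4 / (2*10)
H = 3364 * 3/4 / 20
H = 2523 / 20
H = 2523/20 m

2523/20 m


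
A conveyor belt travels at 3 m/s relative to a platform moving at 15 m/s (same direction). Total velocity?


Given: object velocity = 3 m/s, platform velocity = 15 m/s (same direction)
Using classical velocity addition: v_total = v_object + v_platform
v_total = 3 + 15
v_total = 18 m/s

18 m/s


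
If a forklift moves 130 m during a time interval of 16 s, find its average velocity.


Given: distance d = 130 m, time t = 16 s
Using v = d / t
v = 130 / 16
v = 65/8 m/s

65/8 m/s


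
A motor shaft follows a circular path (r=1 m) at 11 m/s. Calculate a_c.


Given: v = 11 m/s, r = 1 m
Using a_c = v^2 / r
a_c = 11^2 / 1
a_c = 121 / 1
a_c = 121 m/s^2

121 m/s^2


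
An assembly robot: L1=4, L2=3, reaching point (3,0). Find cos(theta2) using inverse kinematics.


Given: L1 = 4, L2 = 3, target (x, y) = (3, 0)
Using cos(theta2) = (x^2 + y^2 - L1^2 - L2^2) / (2*L1*L2)
x^2 + y^2 = 3^2 + 0 = 9
L1^2 + L2^2 = 16 + 9 = 25
Numerator = 9 - 25 = -16
Denominator = 2*4*3 = 24
cos(theta2) = -16/24 = -2/3

-2/3


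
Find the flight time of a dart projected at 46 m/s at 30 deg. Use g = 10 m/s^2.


Given: v0 = 46 m/s, theta = 30 deg, g = 10 m/s^2
sin(30) = 1/2
Using T = 2*v0*sin(theta) / g
T = 2*46*1/2 / 10
T = 46 / 10
T = 23/5 s

23/5 s


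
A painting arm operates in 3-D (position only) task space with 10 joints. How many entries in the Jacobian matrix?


Given: task space dimension = 3, joints = 10
Jacobian is a 3 x 10 matrix
Total entries = rows * columns
Total = 3 * 10
Total = 30

30


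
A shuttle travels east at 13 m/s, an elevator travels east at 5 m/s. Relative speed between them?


Given: v_A = 13 m/s east, v_B = 5 m/s east
Both move in the same direction; relative speed = |v_A - v_B|
|13 - 5| = |8|
= 8 m/s

8 m/s


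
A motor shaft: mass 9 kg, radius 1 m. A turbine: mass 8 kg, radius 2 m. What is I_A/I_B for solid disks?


Given: M1=9 kg, R1=1 m, M2=8 kg, R2=2 m
For a disk: I = (1/2)*M*R^2, so I_A/I_B = (M1*R1^2)/(M2*R2^2)
M1*R1^2 = 9*1 = 9
M2*R2^2 = 8*4 = 32
I_A/I_B = 9/32 = 9/32

9/32


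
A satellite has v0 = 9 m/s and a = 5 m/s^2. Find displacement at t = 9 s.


Given: v0 = 9 m/s, a = 5 m/s^2, t = 9 s
Using s = v0*t + (1/2)*a*t^2
s = 9*9 + (1/2)*5*9^2
s = 81 + (1/2)*405
s = 81 + 405/2
s = 567/2

567/2 m


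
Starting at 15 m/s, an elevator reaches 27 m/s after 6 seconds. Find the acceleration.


Given: initial velocity v0 = 15 m/s, final velocity v = 27 m/s, time t = 6 s
Using a = (v - v0) / t
a = (27 - 15) / 6
a = 12 / 6
a = 2 m/s^2

2 m/s^2


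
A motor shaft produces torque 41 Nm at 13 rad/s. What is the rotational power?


Given: tau = 41 Nm, omega = 13 rad/s
Using P = tau * omega
P = 41 * 13
P = 533 W

533 W


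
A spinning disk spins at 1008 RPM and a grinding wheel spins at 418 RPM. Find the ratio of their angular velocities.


Given: RPM_A = 1008, RPM_B = 418
omega = 2*pi*RPM/60, so omega_A/omega_B = RPM_A / RPM_B
omega_A/omega_B = 1008 / 418
omega_A/omega_B = 504/209

504/209


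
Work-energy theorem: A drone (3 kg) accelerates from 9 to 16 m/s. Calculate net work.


Given: m = 3 kg, v0 = 9 m/s, v = 16 m/s
Using W = (1/2)*m*(v^2 - v0^2)
v^2 = 16^2 = 256
v0^2 = 9^2 = 81
v^2 - v0^2 = 256 - 81 = 175
W = (1/2)*3*175 = 525/2 J

525/2 J


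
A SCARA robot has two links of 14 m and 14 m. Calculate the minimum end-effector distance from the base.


Given: L1 = 14 m, L2 = 14 m
For a 2-link planar arm, min reach = |L1 - L2| (second link folded back)
Min reach = |14 - 14|
Min reach = 0 m

0 m


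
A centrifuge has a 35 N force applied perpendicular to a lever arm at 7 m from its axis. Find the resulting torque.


Given: F = 35 N, r = 7 m, angle = 90 deg (perpendicular)
Using tau = F * r * sin(90)
sin(90) = 1
tau = 35 * 7 * 1
tau = 245 Nm

245 Nm


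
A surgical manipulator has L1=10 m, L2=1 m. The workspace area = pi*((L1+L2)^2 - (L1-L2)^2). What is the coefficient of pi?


Given: L1 = 10, L2 = 1
(L1+L2)^2 = (11)^2 = 121
(L1-L2)^2 = (9)^2 = 81
Difference = 121 - 81 = 40
This equals 4*L1*L2 = 4*10*1 = 40
Workspace area = 40*pi

40


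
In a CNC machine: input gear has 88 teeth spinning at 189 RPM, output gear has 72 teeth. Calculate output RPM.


Given: N1 = 88 teeth, w1 = 189 RPM, N2 = 72 teeth
Using N1*w1 = N2*w2
w2 = N1*w1 / N2
w2 = 88*189 / 72
w2 = 16632 / 72
w2 = 231 RPM

231 RPM


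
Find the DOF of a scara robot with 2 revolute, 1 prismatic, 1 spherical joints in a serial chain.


Given: serial robot with 2 revolute, 1 prismatic, 1 spherical joints
DOF contribution per joint type: revolute=1, prismatic=1, spherical=3, fixed=0
DOF = 2*1 + 1*1 + 1*3
DOF = 6

6


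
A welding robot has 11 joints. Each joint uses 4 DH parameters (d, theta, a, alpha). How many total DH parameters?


Given: 11 joints, 4 DH parameters per joint (d, theta, a, alpha)
Total DH parameters = number_of_joints * 4
Total = 11 * 4
Total = 44

44


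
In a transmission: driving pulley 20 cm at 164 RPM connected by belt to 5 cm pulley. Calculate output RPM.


Given: D1 = 20 cm, w1 = 164 RPM, D2 = 5 cm
Using D1*w1 = D2*w2
w2 = D1*w1 / D2
w2 = 20*164 / 5
w2 = 3280 / 5
w2 = 656 RPM

656 RPM


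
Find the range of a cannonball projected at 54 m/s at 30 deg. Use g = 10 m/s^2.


Given: v0 = 54 m/s, theta = 30 deg, g = 10 m/s^2
sin(2*30) = sin(60) = sqrt(3)/2
Using R = v0^2 * sin(2*theta) / g
R = 54^2 * (sqrt(3)/2) / 10
R = 2916 * sqrt(3) / 20
R = 729/5*sqrt(3) m

729/5*sqrt(3) m


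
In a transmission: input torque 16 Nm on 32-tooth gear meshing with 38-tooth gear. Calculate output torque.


Given: N1 = 32, N2 = 38, T1 = 16 Nm
Using T2/T1 = N2/N1
T2 = T1 * N2 / N1
T2 = 16 * 38 / 32
T2 = 608 / 32
T2 = 19 Nm

19 Nm


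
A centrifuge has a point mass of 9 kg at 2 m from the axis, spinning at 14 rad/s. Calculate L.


Given: m = 9 kg, r = 2 m, omega = 14 rad/s
For a point mass: I = m*r^2
I = 9*2^2 = 9*4 = 36
L = I*omega = 36*14
L = 504 kg*m^2/s

504 kg*m^2/s


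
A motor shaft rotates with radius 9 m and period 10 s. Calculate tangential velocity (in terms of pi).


Given: radius r = 9 m, period T = 10 s
Using v = 2*pi*r / T
v = 2*pi*9 / 10
v = 18*pi / 10
v = 9/5*pi m/s

9/5*pi m/s


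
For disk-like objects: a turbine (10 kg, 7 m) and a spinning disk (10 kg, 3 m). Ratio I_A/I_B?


Given: M1=10 kg, R1=7 m, M2=10 kg, R2=3 m
For a disk: I = (1/2)*M*R^2, so I_A/I_B = (M1*R1^2)/(M2*R2^2)
M1*R1^2 = 10*49 = 490
M2*R2^2 = 10*9 = 90
I_A/I_B = 490/90 = 49/9

49/9


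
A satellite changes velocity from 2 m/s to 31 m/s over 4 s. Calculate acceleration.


Given: initial velocity v0 = 2 m/s, final velocity v = 31 m/s, time t = 4 s
Using a = (v - v0) / t
a = (31 - 2) / 4
a = 29 / 4
a = 29/4 m/s^2

29/4 m/s^2


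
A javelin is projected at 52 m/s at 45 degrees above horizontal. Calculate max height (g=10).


Given: v0 = 52 m/s, theta = 45 deg, g = 10 m/s^2
sin^2(45) = 1/2
Using H = v0^2 * sin^2(theta) / (2*g)
H = 52^2 * 1/2 / (2*10)
H = 2704 * 1/2 / 20
H = 1352 / 20
H = 338/5 m

338/5 m


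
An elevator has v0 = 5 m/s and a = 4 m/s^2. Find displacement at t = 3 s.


Given: v0 = 5 m/s, a = 4 m/s^2, t = 3 s
Using s = v0*t + (1/2)*a*t^2
s = 5*3 + (1/2)*4*3^2
s = 15 + (1/2)*36
s = 15 + 18
s = 33

33 m


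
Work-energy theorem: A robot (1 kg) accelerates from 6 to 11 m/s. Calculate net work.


Given: m = 1 kg, v0 = 6 m/s, v = 11 m/s
Using W = (1/2)*m*(v^2 - v0^2)
v^2 = 11^2 = 121
v0^2 = 6^2 = 36
v^2 - v0^2 = 121 - 36 = 85
W = (1/2)*1*85 = 85/2 J

85/2 J


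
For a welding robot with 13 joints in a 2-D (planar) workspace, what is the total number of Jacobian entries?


Given: task space dimension = 2, joints = 13
Jacobian is a 2 x 13 matrix
Total entries = rows * columns
Total = 2 * 13
Total = 26

26


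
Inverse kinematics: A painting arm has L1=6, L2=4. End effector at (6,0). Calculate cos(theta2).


Given: L1 = 6, L2 = 4, target (x, y) = (6, 0)
Using cos(theta2) = (x^2 + y^2 - L1^2 - L2^2) / (2*L1*L2)
x^2 + y^2 = 6^2 + 0 = 36
L1^2 + L2^2 = 36 + 16 = 52
Numerator = 36 - 52 = -16
Denominator = 2*6*4 = 48
cos(theta2) = -16/48 = -1/3

-1/3


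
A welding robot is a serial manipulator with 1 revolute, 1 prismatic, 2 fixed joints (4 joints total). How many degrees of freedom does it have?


Given: serial robot with 1 revolute, 1 prismatic, 2 fixed joints
DOF contribution per joint type: revolute=1, prismatic=1, spherical=3, fixed=0
DOF = 1*1 + 1*1 + 2*0
DOF = 2

2


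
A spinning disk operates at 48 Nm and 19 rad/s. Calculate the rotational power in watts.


Given: tau = 48 Nm, omega = 19 rad/s
Using P = tau * omega
P = 48 * 19
P = 912 W

912 W


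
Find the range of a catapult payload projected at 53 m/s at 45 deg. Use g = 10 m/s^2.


Given: v0 = 53 m/s, theta = 45 deg, g = 10 m/s^2
sin(2*45) = sin(90) = 1
Using R = v0^2 * sin(2*theta) / g
R = 53^2 * 1 / 10
R = 2809 / 10
R = 2809/10 m

2809/10 m


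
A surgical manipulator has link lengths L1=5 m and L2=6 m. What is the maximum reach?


Given: L1 = 5 m, L2 = 6 m
For a 2-link planar arm, max reach = L1 + L2 (fully extended)
Max reach = 5 + 6
Max reach = 11 m

11 m


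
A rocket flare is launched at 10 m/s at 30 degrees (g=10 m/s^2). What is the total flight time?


Given: v0 = 10 m/s, theta = 30 deg, g = 10 m/s^2
sin(30) = 1/2
Using T = 2*v0*sin(theta) / g
T = 2*10*1/2 / 10
T = 10 / 10
T = 1 s

1 s


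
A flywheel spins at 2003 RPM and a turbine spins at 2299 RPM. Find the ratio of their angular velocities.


Given: RPM_A = 2003, RPM_B = 2299
omega = 2*pi*RPM/60, so omega_A/omega_B = RPM_A / RPM_B
omega_A/omega_B = 2003 / 2299
omega_A/omega_B = 2003/2299

2003/2299


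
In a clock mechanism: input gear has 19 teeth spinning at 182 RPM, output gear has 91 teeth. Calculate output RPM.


Given: N1 = 19 teeth, w1 = 182 RPM, N2 = 91 teeth
Using N1*w1 = N2*w2
w2 = N1*w1 / N2
w2 = 19*182 / 91
w2 = 3458 / 91
w2 = 38 RPM

38 RPM


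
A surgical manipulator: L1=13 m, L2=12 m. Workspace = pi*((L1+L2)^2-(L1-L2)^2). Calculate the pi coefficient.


Given: L1 = 13, L2 = 12
(L1+L2)^2 = (25)^2 = 625
(L1-L2)^2 = (1)^2 = 1
Difference = 625 - 1 = 624
This equals 4*L1*L2 = 4*13*12 = 624
Workspace area = 624*pi

624


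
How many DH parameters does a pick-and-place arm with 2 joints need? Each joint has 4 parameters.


Given: 2 joints, 4 DH parameters per joint (d, theta, a, alpha)
Total DH parameters = number_of_joints * 4
Total = 2 * 4
Total = 8

8


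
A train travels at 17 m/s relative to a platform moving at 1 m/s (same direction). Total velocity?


Given: object velocity = 17 m/s, platform velocity = 1 m/s (same direction)
Using classical velocity addition: v_total = v_object + v_platform
v_total = 17 + 1
v_total = 18 m/s

18 m/s


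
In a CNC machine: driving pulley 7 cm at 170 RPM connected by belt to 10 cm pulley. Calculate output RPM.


Given: D1 = 7 cm, w1 = 170 RPM, D2 = 10 cm
Using D1*w1 = D2*w2
w2 = D1*w1 / D2
w2 = 7*170 / 10
w2 = 1190 / 10
w2 = 119 RPM

119 RPM


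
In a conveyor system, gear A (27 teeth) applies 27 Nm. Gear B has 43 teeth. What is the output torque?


Given: N1 = 27, N2 = 43, T1 = 27 Nm
Using T2/T1 = N2/N1
T2 = T1 * N2 / N1
T2 = 27 * 43 / 27
T2 = 1161 / 27
T2 = 43 Nm

43 Nm


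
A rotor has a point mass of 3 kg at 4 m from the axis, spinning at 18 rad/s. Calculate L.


Given: m = 3 kg, r = 4 m, omega = 18 rad/s
For a point mass: I = m*r^2
I = 3*4^2 = 3*16 = 48
L = I*omega = 48*18
L = 864 kg*m^2/s

864 kg*m^2/s


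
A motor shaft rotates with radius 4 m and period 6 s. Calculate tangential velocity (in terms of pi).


Given: radius r = 4 m, period T = 6 s
Using v = 2*pi*r / T
v = 2*pi*4 / 6
v = 8*pi / 6
v = 4/3*pi m/s

4/3*pi m/s


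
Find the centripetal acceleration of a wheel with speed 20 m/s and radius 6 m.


Given: v = 20 m/s, r = 6 m
Using a_c = v^2 / r
a_c = 20^2 / 6
a_c = 400 / 6
a_c = 200/3 m/s^2

200/3 m/s^2


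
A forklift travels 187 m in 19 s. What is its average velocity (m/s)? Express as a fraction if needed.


Given: distance d = 187 m, time t = 19 s
Using v = d / t
v = 187 / 19
v = 187/19 m/s

187/19 m/s


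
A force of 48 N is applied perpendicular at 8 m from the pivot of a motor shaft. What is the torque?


Given: F = 48 N, r = 8 m, angle = 90 deg (perpendicular)
Using tau = F * r * sin(90)
sin(90) = 1
tau = 48 * 8 * 1
tau = 384 Nm

384 Nm


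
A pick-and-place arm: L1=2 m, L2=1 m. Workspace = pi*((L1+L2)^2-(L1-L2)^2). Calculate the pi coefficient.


Given: L1 = 2, L2 = 1
(L1+L2)^2 = (3)^2 = 9
(L1-L2)^2 = (1)^2 = 1
Difference = 9 - 1 = 8
This equals 4*L1*L2 = 4*2*1 = 8
Workspace area = 8*pi

8


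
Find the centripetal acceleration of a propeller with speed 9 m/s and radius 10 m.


Given: v = 9 m/s, r = 10 m
Using a_c = v^2 / r
a_c = 9^2 / 10
a_c = 81 / 10
a_c = 81/10 m/s^2

81/10 m/s^2


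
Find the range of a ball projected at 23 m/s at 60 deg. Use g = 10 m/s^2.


Given: v0 = 23 m/s, theta = 60 deg, g = 10 m/s^2
sin(2*60) = sin(120) = sqrt(3)/2
Using R = v0^2 * sin(2*theta) / g
R = 23^2 * (sqrt(3)/2) / 10
R = 529 * sqrt(3) / 20
R = 529/20*sqrt(3) m

529/20*sqrt(3) m


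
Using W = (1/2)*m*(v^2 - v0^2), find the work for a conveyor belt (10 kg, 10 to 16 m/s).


Given: m = 10 kg, v0 = 10 m/s, v = 16 m/s
Using W = (1/2)*m*(v^2 - v0^2)
v^2 = 16^2 = 256
v0^2 = 10^2 = 100
v^2 - v0^2 = 256 - 100 = 156
W = (1/2)*10*156 = 780 J

780 J


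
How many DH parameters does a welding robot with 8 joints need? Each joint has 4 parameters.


Given: 8 joints, 4 DH parameters per joint (d, theta, a, alpha)
Total DH parameters = number_of_joints * 4
Total = 8 * 4
Total = 32

32


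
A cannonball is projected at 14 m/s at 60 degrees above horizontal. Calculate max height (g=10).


Given: v0 = 14 m/s, theta = 60 deg, g = 10 m/s^2
sin^2(60) = 3/4
Using H = v0^2 * sin^2(theta) / (2*g)
H = 14^2 * 3/4 / (2*10)
H = 196 * 3/4 / 20
H = 147 / 20
H = 147/20 m

147/20 m


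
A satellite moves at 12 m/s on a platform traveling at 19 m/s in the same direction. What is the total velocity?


Given: object velocity = 12 m/s, platform velocity = 19 m/s (same direction)
Using classical velocity addition: v_total = v_object + v_platform
v_total = 12 + 19
v_total = 31 m/s

31 m/s


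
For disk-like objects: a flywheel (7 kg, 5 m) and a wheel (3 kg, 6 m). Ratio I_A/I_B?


Given: M1=7 kg, R1=5 m, M2=3 kg, R2=6 m
For a disk: I = (1/2)*M*R^2, so I_A/I_B = (M1*R1^2)/(M2*R2^2)
M1*R1^2 = 7*25 = 175
M2*R2^2 = 3*36 = 108
I_A/I_B = 175/108 = 175/108

175/108


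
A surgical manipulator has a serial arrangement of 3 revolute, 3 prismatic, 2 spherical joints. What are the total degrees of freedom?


Given: serial robot with 3 revolute, 3 prismatic, 2 spherical joints
DOF contribution per joint type: revolute=1, prismatic=1, spherical=3, fixed=0
DOF = 3*1 + 3*1 + 2*3
DOF = 12

12


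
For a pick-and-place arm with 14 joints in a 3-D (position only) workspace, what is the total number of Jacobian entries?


Given: task space dimension = 3, joints = 14
Jacobian is a 3 x 14 matrix
Total entries = rows * columns
Total = 3 * 14
Total = 42

42


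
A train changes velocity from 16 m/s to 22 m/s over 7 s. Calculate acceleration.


Given: initial velocity v0 = 16 m/s, final velocity v = 22 m/s, time t = 7 s
Using a = (v - v0) / t
a = (22 - 16) / 7
a = 6 / 7
a = 6/7 m/s^2

6/7 m/s^2


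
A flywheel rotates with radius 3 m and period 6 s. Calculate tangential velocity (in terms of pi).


Given: radius r = 3 m, period T = 6 s
Using v = 2*pi*r / T
v = 2*pi*3 / 6
v = 6*pi / 6
v = 1*pi m/s

1*pi m/s


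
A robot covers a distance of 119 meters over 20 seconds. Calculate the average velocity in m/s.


Given: distance d = 119 m, time t = 20 s
Using v = d / t
v = 119 / 20
v = 119/20 m/s

119/20 m/s


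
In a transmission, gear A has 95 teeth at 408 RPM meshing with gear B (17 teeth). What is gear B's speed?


Given: N1 = 95 teeth, w1 = 408 RPM, N2 = 17 teeth
Using N1*w1 = N2*w2
w2 = N1*w1 / N2
w2 = 95*408 / 17
w2 = 38760 / 17
w2 = 2280 RPM

2280 RPM


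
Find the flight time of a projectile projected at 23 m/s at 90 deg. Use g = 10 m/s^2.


Given: v0 = 23 m/s, theta = 90 deg, g = 10 m/s^2
sin(90) = 1
Using T = 2*v0*sin(theta) / g
T = 2*23*1 / 10
T = 46 / 10
T = 23/5 s

23/5 s


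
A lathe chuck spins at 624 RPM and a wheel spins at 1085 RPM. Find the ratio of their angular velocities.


Given: RPM_A = 624, RPM_B = 1085
omega = 2*pi*RPM/60, so omega_A/omega_B = RPM_A / RPM_B
omega_A/omega_B = 624 / 1085
omega_A/omega_B = 624/1085

624/1085


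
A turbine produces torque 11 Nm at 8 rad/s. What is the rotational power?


Given: tau = 11 Nm, omega = 8 rad/s
Using P = tau * omega
P = 11 * 8
P = 88 W

88 W


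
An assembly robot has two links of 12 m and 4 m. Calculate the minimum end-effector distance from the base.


Given: L1 = 12 m, L2 = 4 m
For a 2-link planar arm, min reach = |L1 - L2| (second link folded back)
Min reach = |12 - 4|
Min reach = 8 m

8 m


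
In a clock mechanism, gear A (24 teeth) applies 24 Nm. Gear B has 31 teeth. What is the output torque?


Given: N1 = 24, N2 = 31, T1 = 24 Nm
Using T2/T1 = N2/N1
T2 = T1 * N2 / N1
T2 = 24 * 31 / 24
T2 = 744 / 24
T2 = 31 Nm

31 Nm


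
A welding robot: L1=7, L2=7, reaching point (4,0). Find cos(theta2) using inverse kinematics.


Given: L1 = 7, L2 = 7, target (x, y) = (4, 0)
Using cos(theta2) = (x^2 + y^2 - L1^2 - L2^2) / (2*L1*L2)
x^2 + y^2 = 4^2 + 0 = 16
L1^2 + L2^2 = 49 + 49 = 98
Numerator = 16 - 98 = -82
Denominator = 2*7*7 = 98
cos(theta2) = -82/98 = -41/49

-41/49


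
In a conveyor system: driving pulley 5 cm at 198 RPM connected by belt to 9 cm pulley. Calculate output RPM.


Given: D1 = 5 cm, w1 = 198 RPM, D2 = 9 cm
Using D1*w1 = D2*w2
w2 = D1*w1 / D2
w2 = 5*198 / 9
w2 = 990 / 9
w2 = 110 RPM

110 RPM


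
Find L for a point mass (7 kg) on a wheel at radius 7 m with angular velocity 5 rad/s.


Given: m = 7 kg, r = 7 m, omega = 5 rad/s
For a point mass: I = m*r^2
I = 7*7^2 = 7*49 = 343
L = I*omega = 343*5
L = 1715 kg*m^2/s

1715 kg*m^2/s


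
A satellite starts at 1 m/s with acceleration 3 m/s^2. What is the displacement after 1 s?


Given: v0 = 1 m/s, a = 3 m/s^2, t = 1 s
Using s = v0*t + (1/2)*a*t^2
s = 1*1 + (1/2)*3*1^2
s = 1 + (1/2)*3
s = 1 + 3/2
s = 5/2

5/2 m


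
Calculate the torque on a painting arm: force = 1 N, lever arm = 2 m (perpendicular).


Given: F = 1 N, r = 2 m, angle = 90 deg (perpendicular)
Using tau = F * r * sin(90)
sin(90) = 1
tau = 1 * 2 * 1
tau = 2 Nm

2 Nm


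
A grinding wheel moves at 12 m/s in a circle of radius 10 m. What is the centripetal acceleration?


Given: v = 12 m/s, r = 10 m
Using a_c = v^2 / r
a_c = 12^2 / 10
a_c = 144 / 10
a_c = 72/5 m/s^2

72/5 m/s^2


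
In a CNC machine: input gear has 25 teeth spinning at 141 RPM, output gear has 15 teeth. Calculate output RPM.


Given: N1 = 25 teeth, w1 = 141 RPM, N2 = 15 teeth
Using N1*w1 = N2*w2
w2 = N1*w1 / N2
w2 = 25*141 / 15
w2 = 3525 / 15
w2 = 235 RPM

235 RPM


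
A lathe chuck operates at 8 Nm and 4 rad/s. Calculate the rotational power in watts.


Given: tau = 8 Nm, omega = 4 rad/s
Using P = tau * omega
P = 8 * 4
P = 32 W

32 W


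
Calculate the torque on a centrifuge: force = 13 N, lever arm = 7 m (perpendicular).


Given: F = 13 N, r = 7 m, angle = 90 deg (perpendicular)
Using tau = F * r * sin(90)
sin(90) = 1
tau = 13 * 7 * 1
tau = 91 Nm

91 Nm


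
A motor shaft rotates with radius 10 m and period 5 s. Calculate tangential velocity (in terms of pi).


Given: radius r = 10 m, period T = 5 s
Using v = 2*pi*r / T
v = 2*pi*10 / 5
v = 20*pi / 5
v = 4*pi m/s

4*pi m/s


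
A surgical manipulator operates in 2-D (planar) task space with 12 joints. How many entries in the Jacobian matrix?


Given: task space dimension = 2, joints = 12
Jacobian is a 2 x 12 matrix
Total entries = rows * columns
Total = 2 * 12
Total = 24

24


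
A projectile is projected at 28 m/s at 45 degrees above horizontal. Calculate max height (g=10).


Given: v0 = 28 m/s, theta = 45 deg, g = 10 m/s^2
sin^2(45) = 1/2
Using H = v0^2 * sin^2(theta) / (2*g)
H = 28^2 * 1/2 / (2*10)
H = 784 * 1/2 / 20
H = 392 / 20
H = 98/5 m

98/5 m


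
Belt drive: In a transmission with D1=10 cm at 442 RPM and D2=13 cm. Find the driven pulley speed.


Given: D1 = 10 cm, w1 = 442 RPM, D2 = 13 cm
Using D1*w1 = D2*w2
w2 = D1*w1 / D2
w2 = 10*442 / 13
w2 = 4420 / 13
w2 = 340 RPM

340 RPM


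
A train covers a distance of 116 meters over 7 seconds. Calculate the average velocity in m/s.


Given: distance d = 116 m, time t = 7 s
Using v = d / t
v = 116 / 7
v = 116/7 m/s

116/7 m/s


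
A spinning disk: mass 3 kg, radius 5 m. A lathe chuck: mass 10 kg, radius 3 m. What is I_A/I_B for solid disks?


Given: M1=3 kg, R1=5 m, M2=10 kg, R2=3 m
For a disk: I = (1/2)*M*R^2, so I_A/I_B = (M1*R1^2)/(M2*R2^2)
M1*R1^2 = 3*25 = 75
M2*R2^2 = 10*9 = 90
I_A/I_B = 75/90 = 5/6

5/6


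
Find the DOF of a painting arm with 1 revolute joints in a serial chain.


Given: serial robot with 1 revolute joints
DOF contribution per joint type: revolute=1, prismatic=1, spherical=3, fixed=0
DOF = 1*1
DOF = 1

1


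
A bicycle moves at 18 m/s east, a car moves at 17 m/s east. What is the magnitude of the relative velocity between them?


Given: v_A = 18 m/s east, v_B = 17 m/s east
Both move in the same direction; relative speed = |v_A - v_B|
|18 - 17| = |1|
= 1 m/s

1 m/s


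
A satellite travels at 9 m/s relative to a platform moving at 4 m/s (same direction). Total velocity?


Given: object velocity = 9 m/s, platform velocity = 4 m/s (same direction)
Using classical velocity addition: v_total = v_object + v_platform
v_total = 9 + 4
v_total = 13 m/s

13 m/s


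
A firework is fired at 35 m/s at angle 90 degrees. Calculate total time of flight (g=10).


Given: v0 = 35 m/s, theta = 90 deg, g = 10 m/s^2
sin(90) = 1
Using T = 2*v0*sin(theta) / g
T = 2*35*1 / 10
T = 70 / 10
T = 7 s

7 s


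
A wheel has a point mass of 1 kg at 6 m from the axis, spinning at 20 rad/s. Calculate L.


Given: m = 1 kg, r = 6 m, omega = 20 rad/s
For a point mass: I = m*r^2
I = 1*6^2 = 1*36 = 36
L = I*omega = 36*20
L = 720 kg*m^2/s

720 kg*m^2/s


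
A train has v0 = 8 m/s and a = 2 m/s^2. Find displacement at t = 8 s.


Given: v0 = 8 m/s, a = 2 m/s^2, t = 8 s
Using s = v0*t + (1/2)*a*t^2
s = 8*8 + (1/2)*2*8^2
s = 64 + (1/2)*128
s = 64 + 64
s = 128

128 m


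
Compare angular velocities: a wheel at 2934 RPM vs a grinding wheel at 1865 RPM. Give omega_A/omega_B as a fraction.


Given: RPM_A = 2934, RPM_B = 1865
omega = 2*pi*RPM/60, so omega_A/omega_B = RPM_A / RPM_B
omega_A/omega_B = 2934 / 1865
omega_A/omega_B = 2934/1865

2934/1865


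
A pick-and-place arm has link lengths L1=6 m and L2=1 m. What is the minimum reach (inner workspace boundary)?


Given: L1 = 6 m, L2 = 1 m
For a 2-link planar arm, min reach = |L1 - L2| (second link folded back)
Min reach = |6 - 1|
Min reach = 5 m

5 m


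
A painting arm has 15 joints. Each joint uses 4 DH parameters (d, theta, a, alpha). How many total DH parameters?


Given: 15 joints, 4 DH parameters per joint (d, theta, a, alpha)
Total DH parameters = number_of_joints * 4
Total = 15 * 4
Total = 60

60


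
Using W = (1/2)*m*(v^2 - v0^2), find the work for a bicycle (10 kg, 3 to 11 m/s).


Given: m = 10 kg, v0 = 3 m/s, v = 11 m/s
Using W = (1/2)*m*(v^2 - v0^2)
v^2 = 11^2 = 121
v0^2 = 3^2 = 9
v^2 - v0^2 = 121 - 9 = 112
W = (1/2)*10*112 = 560 J

560 J


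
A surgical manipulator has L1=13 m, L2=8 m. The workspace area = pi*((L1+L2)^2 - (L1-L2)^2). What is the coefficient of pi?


Given: L1 = 13, L2 = 8
(L1+L2)^2 = (21)^2 = 441
(L1-L2)^2 = (5)^2 = 25
Difference = 441 - 25 = 416
This equals 4*L1*L2 = 4*13*8 = 416
Workspace area = 416*pi

416


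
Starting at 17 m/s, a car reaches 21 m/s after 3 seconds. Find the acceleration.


Given: initial velocity v0 = 17 m/s, final velocity v = 21 m/s, time t = 3 s
Using a = (v - v0) / t
a = (21 - 17) / 3
a = 4 / 3
a = 4/3 m/s^2

4/3 m/s^2


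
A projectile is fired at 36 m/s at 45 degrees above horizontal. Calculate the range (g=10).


Given: v0 = 36 m/s, theta = 45 deg, g = 10 m/s^2
sin(2*45) = sin(90) = 1
Using R = v0^2 * sin(2*theta) / g
R = 36^2 * 1 / 10
R = 1296 / 10
R = 648/5 m

648/5 m


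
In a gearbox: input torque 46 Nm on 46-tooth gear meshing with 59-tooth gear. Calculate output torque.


Given: N1 = 46, N2 = 59, T1 = 46 Nm
Using T2/T1 = N2/N1
T2 = T1 * N2 / N1
T2 = 46 * 59 / 46
T2 = 2714 / 46
T2 = 59 Nm

59 Nm


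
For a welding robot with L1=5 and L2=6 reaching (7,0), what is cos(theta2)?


Given: L1 = 5, L2 = 6, target (x, y) = (7, 0)
Using cos(theta2) = (x^2 + y^2 - L1^2 - L2^2) / (2*L1*L2)
x^2 + y^2 = 7^2 + 0 = 49
L1^2 + L2^2 = 25 + 36 = 61
Numerator = 49 - 61 = -12
Denominator = 2*5*6 = 60
cos(theta2) = -12/60 = -1/5

-1/5


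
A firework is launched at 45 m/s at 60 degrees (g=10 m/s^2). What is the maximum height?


Given: v0 = 45 m/s, theta = 60 deg, g = 10 m/s^2
sin^2(60) = 3/4
Using H = v0^2 * sin^2(theta) / (2*g)
H = 45^2 * 3/4 / (2*10)
H = 2025 * 3/4 / 20
H = 6075/4 / 20
H = 1215/16 m

1215/16 m


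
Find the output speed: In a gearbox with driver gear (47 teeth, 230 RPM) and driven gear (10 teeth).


Given: N1 = 47 teeth, w1 = 230 RPM, N2 = 10 teeth
Using N1*w1 = N2*w2
w2 = N1*w1 / N2
w2 = 47*230 / 10
w2 = 10810 / 10
w2 = 1081 RPM

1081 RPM


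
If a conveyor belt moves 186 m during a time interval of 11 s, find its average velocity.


Given: distance d = 186 m, time t = 11 s
Using v = d / t
v = 186 / 11
v = 186/11 m/s

186/11 m/s


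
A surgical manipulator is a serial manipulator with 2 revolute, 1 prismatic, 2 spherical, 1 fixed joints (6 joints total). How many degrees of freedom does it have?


Given: serial robot with 2 revolute, 1 prismatic, 2 spherical, 1 fixed joints
DOF contribution per joint type: revolute=1, prismatic=1, spherical=3, fixed=0
DOF = 2*1 + 1*1 + 2*3 + 1*0
DOF = 9

9


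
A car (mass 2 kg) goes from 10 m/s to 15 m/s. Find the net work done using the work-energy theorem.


Given: m = 2 kg, v0 = 10 m/s, v = 15 m/s
Using W = (1/2)*m*(v^2 - v0^2)
v^2 = 15^2 = 225
v0^2 = 10^2 = 100
v^2 - v0^2 = 225 - 100 = 125
W = (1/2)*2*125 = 125 J

125 J


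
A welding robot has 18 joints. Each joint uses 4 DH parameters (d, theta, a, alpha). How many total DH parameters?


Given: 18 joints, 4 DH parameters per joint (d, theta, a, alpha)
Total DH parameters = number_of_joints * 4
Total = 18 * 4
Total = 72

72


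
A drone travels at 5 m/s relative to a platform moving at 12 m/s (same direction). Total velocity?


Given: object velocity = 5 m/s, platform velocity = 12 m/s (same direction)
Using classical velocity addition: v_total = v_object + v_platform
v_total = 5 + 12
v_total = 17 m/s

17 m/s


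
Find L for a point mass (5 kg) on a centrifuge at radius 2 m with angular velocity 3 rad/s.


Given: m = 5 kg, r = 2 m, omega = 3 rad/s
For a point mass: I = m*r^2
I = 5*2^2 = 5*4 = 20
L = I*omega = 20*3
L = 60 kg*m^2/s

60 kg*m^2/s


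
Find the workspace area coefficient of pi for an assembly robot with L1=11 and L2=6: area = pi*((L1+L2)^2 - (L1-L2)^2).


Given: L1 = 11, L2 = 6
(L1+L2)^2 = (17)^2 = 289
(L1-L2)^2 = (5)^2 = 25
Difference = 289 - 25 = 264
This equals 4*L1*L2 = 4*11*6 = 264
Workspace area = 264*pi

264


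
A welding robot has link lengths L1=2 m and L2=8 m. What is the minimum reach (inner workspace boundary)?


Given: L1 = 2 m, L2 = 8 m
For a 2-link planar arm, min reach = |L1 - L2| (second link folded back)
Min reach = |2 - 8|
Min reach = 6 m

6 m


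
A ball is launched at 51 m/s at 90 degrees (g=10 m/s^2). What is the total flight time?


Given: v0 = 51 m/s, theta = 90 deg, g = 10 m/s^2
sin(90) = 1
Using T = 2*v0*sin(theta) / g
T = 2*51*1 / 10
T = 102 / 10
T = 51/5 s

51/5 s


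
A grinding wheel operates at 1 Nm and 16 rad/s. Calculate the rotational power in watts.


Given: tau = 1 Nm, omega = 16 rad/s
Using P = tau * omega
P = 1 * 16
P = 16 W

16 W


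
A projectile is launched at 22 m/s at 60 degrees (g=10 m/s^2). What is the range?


Given: v0 = 22 m/s, theta = 60 deg, g = 10 m/s^2
sin(2*60) = sin(120) = sqrt(3)/2
Using R = v0^2 * sin(2*theta) / g
R = 22^2 * (sqrt(3)/2) / 10
R = 484 * sqrt(3) / 20
R = 121/5*sqrt(3) m

121/5*sqrt(3) m


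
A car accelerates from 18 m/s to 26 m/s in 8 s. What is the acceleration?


Given: initial velocity v0 = 18 m/s, final velocity v = 26 m/s, time t = 8 s
Using a = (v - v0) / t
a = (26 - 18) / 8
a = 8 / 8
a = 1 m/s^2

1 m/s^2


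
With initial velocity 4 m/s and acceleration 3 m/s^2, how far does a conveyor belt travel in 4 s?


Given: v0 = 4 m/s, a = 3 m/s^2, t = 4 s
Using s = v0*t + (1/2)*a*t^2
s = 4*4 + (1/2)*3*4^2
s = 16 + (1/2)*48
s = 16 + 24
s = 40

40 m


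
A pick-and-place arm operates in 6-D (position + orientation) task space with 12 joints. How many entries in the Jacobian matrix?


Given: task space dimension = 6, joints = 12
Jacobian is a 6 x 12 matrix
Total entries = rows * columns
Total = 6 * 12
Total = 72

72


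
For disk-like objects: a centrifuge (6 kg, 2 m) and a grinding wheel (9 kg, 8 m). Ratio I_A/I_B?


Given: M1=6 kg, R1=2 m, M2=9 kg, R2=8 m
For a disk: I = (1/2)*M*R^2, so I_A/I_B = (M1*R1^2)/(M2*R2^2)
M1*R1^2 = 6*4 = 24
M2*R2^2 = 9*64 = 576
I_A/I_B = 24/576 = 1/24

1/24


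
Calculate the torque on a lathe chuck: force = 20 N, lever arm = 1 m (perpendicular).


Given: F = 20 N, r = 1 m, angle = 90 deg (perpendicular)
Using tau = F * r * sin(90)
sin(90) = 1
tau = 20 * 1 * 1
tau = 20 Nm

20 Nm


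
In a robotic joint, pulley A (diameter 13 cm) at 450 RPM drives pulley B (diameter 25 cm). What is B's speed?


Given: D1 = 13 cm, w1 = 450 RPM, D2 = 25 cm
Using D1*w1 = D2*w2
w2 = D1*w1 / D2
w2 = 13*450 / 25
w2 = 5850 / 25
w2 = 234 RPM

234 RPM


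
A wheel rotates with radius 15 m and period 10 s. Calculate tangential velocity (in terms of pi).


Given: radius r = 15 m, period T = 10 s
Using v = 2*pi*r / T
v = 2*pi*15 / 10
v = 30*pi / 10
v = 3*pi m/s

3*pi m/s


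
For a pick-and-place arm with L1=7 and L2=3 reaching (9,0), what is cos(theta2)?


Given: L1 = 7, L2 = 3, target (x, y) = (9, 0)
Using cos(theta2) = (x^2 + y^2 - L1^2 - L2^2) / (2*L1*L2)
x^2 + y^2 = 9^2 + 0 = 81
L1^2 + L2^2 = 49 + 9 = 58
Numerator = 81 - 58 = 23
Denominator = 2*7*3 = 42
cos(theta2) = 23/42 = 23/42

23/42


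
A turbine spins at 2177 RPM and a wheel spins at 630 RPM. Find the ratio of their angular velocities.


Given: RPM_A = 2177, RPM_B = 630
omega = 2*pi*RPM/60, so omega_A/omega_B = RPM_A / RPM_B
omega_A/omega_B = 2177 / 630
omega_A/omega_B = 311/90

311/90


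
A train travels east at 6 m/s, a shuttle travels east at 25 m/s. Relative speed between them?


Given: v_A = 6 m/s east, v_B = 25 m/s east
Both move in the same direction; relative speed = |v_A - v_B|
|6 - 25| = |-19|
= 19 m/s

19 m/s


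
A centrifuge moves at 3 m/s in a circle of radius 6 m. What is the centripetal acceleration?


Given: v = 3 m/s, r = 6 m
Using a_c = v^2 / r
a_c = 3^2 / 6
a_c = 9 / 6
a_c = 3/2 m/s^2

3/2 m/s^2


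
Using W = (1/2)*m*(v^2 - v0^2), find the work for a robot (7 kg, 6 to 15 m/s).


Given: m = 7 kg, v0 = 6 m/s, v = 15 m/s
Using W = (1/2)*m*(v^2 - v0^2)
v^2 = 15^2 = 225
v0^2 = 6^2 = 36
v^2 - v0^2 = 225 - 36 = 189
W = (1/2)*7*189 = 1323/2 J

1323/2 J


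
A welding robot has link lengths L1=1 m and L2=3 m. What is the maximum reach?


Given: L1 = 1 m, L2 = 3 m
For a 2-link planar arm, max reach = L1 + L2 (fully extended)
Max reach = 1 + 3
Max reach = 4 m

4 m


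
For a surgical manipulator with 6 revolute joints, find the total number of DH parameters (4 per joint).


Given: 6 joints, 4 DH parameters per joint (d, theta, a, alpha)
Total DH parameters = number_of_joints * 4
Total = 6 * 4
Total = 24

24


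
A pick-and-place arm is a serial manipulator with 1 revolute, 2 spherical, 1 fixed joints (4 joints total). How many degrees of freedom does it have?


Given: serial robot with 1 revolute, 2 spherical, 1 fixed joints
DOF contribution per joint type: revolute=1, prismatic=1, spherical=3, fixed=0
DOF = 1*1 + 2*3 + 1*0
DOF = 7

7


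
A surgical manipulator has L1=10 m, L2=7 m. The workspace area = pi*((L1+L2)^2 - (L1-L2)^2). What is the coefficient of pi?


Given: L1 = 10, L2 = 7
(L1+L2)^2 = (17)^2 = 289
(L1-L2)^2 = (3)^2 = 9
Difference = 289 - 9 = 280
This equals 4*L1*L2 = 4*10*7 = 280
Workspace area = 280*pi

280


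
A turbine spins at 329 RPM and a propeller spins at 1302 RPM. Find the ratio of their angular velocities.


Given: RPM_A = 329, RPM_B = 1302
omega = 2*pi*RPM/60, so omega_A/omega_B = RPM_A / RPM_B
omega_A/omega_B = 329 / 1302
omega_A/omega_B = 47/186

47/186


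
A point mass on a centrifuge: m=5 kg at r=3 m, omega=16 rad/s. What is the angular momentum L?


Given: m = 5 kg, r = 3 m, omega = 16 rad/s
For a point mass: I = m*r^2
I = 5*3^2 = 5*9 = 45
L = I*omega = 45*16
L = 720 kg*m^2/s

720 kg*m^2/s


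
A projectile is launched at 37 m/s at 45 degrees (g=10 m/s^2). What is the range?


Given: v0 = 37 m/s, theta = 45 deg, g = 10 m/s^2
sin(2*45) = sin(90) = 1
Using R = v0^2 * sin(2*theta) / g
R = 37^2 * 1 / 10
R = 1369 / 10
R = 1369/10 m

1369/10 m
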